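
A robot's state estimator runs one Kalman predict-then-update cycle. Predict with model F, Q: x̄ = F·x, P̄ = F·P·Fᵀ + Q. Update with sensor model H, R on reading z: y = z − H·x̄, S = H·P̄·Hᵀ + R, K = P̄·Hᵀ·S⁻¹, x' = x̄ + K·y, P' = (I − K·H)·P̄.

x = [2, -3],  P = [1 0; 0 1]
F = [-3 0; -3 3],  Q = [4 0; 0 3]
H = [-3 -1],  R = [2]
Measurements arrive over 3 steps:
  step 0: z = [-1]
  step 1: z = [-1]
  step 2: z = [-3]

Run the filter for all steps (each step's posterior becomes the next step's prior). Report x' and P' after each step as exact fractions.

step 0: x' = [234/97, -639/97], P' = [109/97 -279/97; -279/97 885/97]
step 1: x' = [16179/23863, -29496/23863], P' = [78269/47726 -219609/47726; -219609/47726 708297/47726]
step 2: x' = [7634898/35414023, 81920475/35414023], P' = [60840871/35414023 -171788859/35414023; -171788859/35414023 553802457/35414023]

step 0: x̄ = F·x = [-6, -15]
step 0: P̄ = F·P·Fᵀ + Q = [13 9; 9 21]
step 0: y = z − H·x̄ = [-34]
step 0: S = H·P̄·Hᵀ + R = [194]
step 0: K = P̄·Hᵀ·S⁻¹ = [-24/97; -24/97]
step 0: x' = x̄ + K·y = [234/97, -639/97]
step 0: P' = (I − K·H)·P̄ = [109/97 -279/97; -279/97 885/97]
step 1: x̄ = F·x = [-702/97, -27]
step 1: P̄ = F·P·Fᵀ + Q = [1369/97 36; 36 147]
step 1: y = z − H·x̄ = [-4822/97]
step 1: S = H·P̄·Hᵀ + R = [47726/97]
step 1: K = P̄·Hᵀ·S⁻¹ = [-7599/47726; -24735/47726]
step 1: x' = x̄ + K·y = [16179/23863, -29496/23863]
step 1: P' = (I − K·H)·P̄ = [78269/47726 -219609/47726; -219609/47726 708297/47726]
step 2: x̄ = F·x = [-48537/23863, -19575/3409]
step 2: P̄ = F·P·Fᵀ + Q = [895325/47726 191493/3409; 191493/3409 114033/487]
step 2: y = z − H·x̄ = [-354225/23863]
step 2: S = H·P̄·Hᵀ + R = [35414023/47726]
step 2: K = P̄·Hᵀ·S⁻¹ = [-5366877/35414023; -19217940/35414023]
step 2: x' = x̄ + K·y = [7634898/35414023, 81920475/35414023]
step 2: P' = (I − K·H)·P̄ = [60840871/35414023 -171788859/35414023; -171788859/35414023 553802457/35414023]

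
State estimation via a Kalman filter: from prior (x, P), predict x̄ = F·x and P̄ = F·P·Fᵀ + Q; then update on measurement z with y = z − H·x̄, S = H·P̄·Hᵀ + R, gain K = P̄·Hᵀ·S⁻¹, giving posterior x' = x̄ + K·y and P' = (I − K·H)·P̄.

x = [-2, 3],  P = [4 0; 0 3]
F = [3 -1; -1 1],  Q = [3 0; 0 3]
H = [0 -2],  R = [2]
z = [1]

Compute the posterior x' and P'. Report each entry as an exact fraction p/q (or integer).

x' = [-8/7, -5/21]
P' = [144/7 -5/7; -5/7 10/21]

x̄ = F·x = [-9, 5]
P̄ = F·P·Fᵀ + Q = [42 -15; -15 10]
y = z − H·x̄ = [11]
S = H·P̄·Hᵀ + R = [42]
K = P̄·Hᵀ·S⁻¹ = [5/7; -10/21]
x' = x̄ + K·y = [-8/7, -5/21]
P' = (I − K·H)·P̄ = [144/7 -5/7; -5/7 10/21]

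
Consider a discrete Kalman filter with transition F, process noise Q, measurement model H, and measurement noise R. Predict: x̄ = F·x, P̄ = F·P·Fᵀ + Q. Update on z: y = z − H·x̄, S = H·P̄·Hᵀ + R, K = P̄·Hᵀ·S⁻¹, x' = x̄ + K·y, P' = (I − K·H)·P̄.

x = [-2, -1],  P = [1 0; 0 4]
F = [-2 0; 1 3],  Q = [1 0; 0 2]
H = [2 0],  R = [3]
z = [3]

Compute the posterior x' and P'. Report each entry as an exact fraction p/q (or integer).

x̄ = F·x = [4, -5]
P̄ = F·P·Fᵀ + Q = [5 -2; -2 39]
y = z − H·x̄ = [-5]
S = H·P̄·Hᵀ + R = [23]
K = P̄·Hᵀ·S⁻¹ = [10/23; -4/23]
x' = x̄ + K·y = [42/23, -95/23]
P' = (I − K·H)·P̄ = [15/23 -6/23; -6/23 881/23]

x' = [42/23, -95/23]
P' = [15/23 -6/23; -6/23 881/23]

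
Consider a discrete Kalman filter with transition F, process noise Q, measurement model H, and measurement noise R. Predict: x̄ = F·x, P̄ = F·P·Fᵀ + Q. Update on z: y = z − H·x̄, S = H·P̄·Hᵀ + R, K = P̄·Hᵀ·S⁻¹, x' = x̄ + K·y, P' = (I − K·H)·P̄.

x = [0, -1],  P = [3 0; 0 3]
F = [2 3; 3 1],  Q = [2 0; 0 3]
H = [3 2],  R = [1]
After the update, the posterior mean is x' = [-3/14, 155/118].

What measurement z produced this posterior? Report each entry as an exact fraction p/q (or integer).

x̄ = F·x = [-3, -1]
P̄ = F·P·Fᵀ + Q = [41 27; 27 33]
S = H·P̄·Hᵀ + R = [826]
K = P̄·Hᵀ·S⁻¹ = [3/14; 21/118]
x' − x̄ = [39/14, 273/118] = K·y
y = (KᵀK)⁻¹·Kᵀ·(x' − x̄) = [13]
z = y + H·x̄ = [13] + [-11] = [2]

z = [2]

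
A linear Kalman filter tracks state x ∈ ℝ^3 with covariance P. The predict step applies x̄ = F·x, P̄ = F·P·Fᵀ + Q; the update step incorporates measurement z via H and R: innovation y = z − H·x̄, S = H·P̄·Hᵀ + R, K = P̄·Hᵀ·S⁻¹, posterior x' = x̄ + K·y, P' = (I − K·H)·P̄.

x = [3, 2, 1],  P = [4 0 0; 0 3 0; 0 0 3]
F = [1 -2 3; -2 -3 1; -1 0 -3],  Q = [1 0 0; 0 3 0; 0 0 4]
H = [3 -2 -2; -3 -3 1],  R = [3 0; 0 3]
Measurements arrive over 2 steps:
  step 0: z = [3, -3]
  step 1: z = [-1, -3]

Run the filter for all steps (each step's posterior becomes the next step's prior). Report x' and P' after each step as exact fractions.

step 0: x' = [647074/965095, 65214/965095, -638877/965095], P' = [1162036/965095 -392139/965095 1974447/965095; -392139/965095 355911/965095 -704253/965095; 1974447/965095 -704253/965095 3905589/965095]
step 1: x' = [41839163665/87594113558, 51503814667/87594113558, 43315066815/87594113558], P' = [124555461649/175188227116 -38876981877/175188227116 196696434051/175188227116; -38876981877/175188227116 51185949981/175188227116 -67725513075/175188227116; 196696434051/175188227116 -67725513075/175188227116 406210031625/175188227116]

step 0: x̄ = F·x = [2, -11, -6]
step 0: P̄ = F·P·Fᵀ + Q = [44 19 -31; 19 49 -1; -31 -1 35]
step 0: y = z − H·x̄ = [-37, -24]
step 0: S = H·P̄·Hᵀ + R = [871 -512; -512 1409]
step 0: K = P̄·Hᵀ·S⁻¹ = [107164/965095 -111748/965095; -159911/965095 -198523/965095; -159777/965095 31669/965095]
step 0: x' = x̄ + K·y = [647074/965095, 65214/965095, -638877/965095]
step 0: P' = (I − K·H)·P̄ = [1162036/965095 -392139/965095 1974447/965095; -392139/965095 355911/965095 -704253/965095; 1974447/965095 -704253/965095 3905589/965095]
step 1: x̄ = F·x = [-279997/193019, -2128667/965095, 1269557/965095]
step 1: P̄ = F·P·Fᵀ + Q = [12113470/193019 1802114/193019 -10633763/193019; 1802114/193019 6274279/965095 -7035154/965095; -10633763/193019 -7035154/965095 52019399/965095]
step 1: y = z − H·x̄ = [303328/193019, -14750798/965095]
step 1: S = H·P̄·Hᵀ + R = [250958771/193019 -229038187/193019; -229038187/193019 1179903419/965095]
step 1: K = P̄·Hᵀ·S⁻¹ = [19342493533/175188227116 -2873285965/25026889588; -27850606481/175188227116 -4983448447/25026889588; -28959911649/175188227116 918917557/25026889588]
step 1: x' = x̄ + K·y = [41839163665/87594113558, 51503814667/87594113558, 43315066815/87594113558]
step 1: P' = (I − K·H)·P̄ = [124555461649/175188227116 -38876981877/175188227116 196696434051/175188227116; -38876981877/175188227116 51185949981/175188227116 -67725513075/175188227116; 196696434051/175188227116 -67725513075/175188227116 406210031625/175188227116]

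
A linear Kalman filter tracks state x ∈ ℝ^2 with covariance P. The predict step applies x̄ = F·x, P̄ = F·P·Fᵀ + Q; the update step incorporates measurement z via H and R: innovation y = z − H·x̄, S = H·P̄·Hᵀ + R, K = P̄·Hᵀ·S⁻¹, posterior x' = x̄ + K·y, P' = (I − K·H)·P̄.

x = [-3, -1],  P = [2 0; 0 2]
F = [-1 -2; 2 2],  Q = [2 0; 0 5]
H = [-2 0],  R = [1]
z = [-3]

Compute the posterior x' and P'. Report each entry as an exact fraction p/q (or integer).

x̄ = F·x = [5, -8]
P̄ = F·P·Fᵀ + Q = [12 -12; -12 21]
y = z − H·x̄ = [7]
S = H·P̄·Hᵀ + R = [49]
K = P̄·Hᵀ·S⁻¹ = [-24/49; 24/49]
x' = x̄ + K·y = [11/7, -32/7]
P' = (I − K·H)·P̄ = [12/49 -12/49; -12/49 453/49]

x' = [11/7, -32/7]
P' = [12/49 -12/49; -12/49 453/49]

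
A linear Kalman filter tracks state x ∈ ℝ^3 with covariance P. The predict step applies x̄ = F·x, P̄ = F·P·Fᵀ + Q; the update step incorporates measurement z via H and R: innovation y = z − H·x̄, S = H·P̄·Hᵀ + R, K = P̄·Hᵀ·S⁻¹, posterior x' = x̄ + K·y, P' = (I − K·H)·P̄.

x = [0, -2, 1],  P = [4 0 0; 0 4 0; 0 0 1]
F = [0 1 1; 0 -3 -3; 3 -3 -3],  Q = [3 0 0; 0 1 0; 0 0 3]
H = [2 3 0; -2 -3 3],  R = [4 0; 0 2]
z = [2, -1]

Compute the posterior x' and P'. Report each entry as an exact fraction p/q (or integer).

x' = [-42072/103979, 99798/103979, 37467/103979]
P' = [476830/103979 -332076/103979 -16122/103979; -332076/103979 276356/103979 56304/103979; -16122/103979 56304/103979 68586/103979]

x̄ = F·x = [-1, 3, 3]
P̄ = F·P·Fᵀ + Q = [8 -15 -15; -15 46 45; -15 45 84]
y = z − H·x̄ = [-5, -3]
S = H·P̄·Hᵀ + R = [270 49; 49 394]
K = P̄·Hᵀ·S⁻¹ = [-10642/103979 -2899/103979; 41229/103979 1998/103979; 34167/103979 34545/103979]
x' = x̄ + K·y = [-42072/103979, 99798/103979, 37467/103979]
P' = (I − K·H)·P̄ = [476830/103979 -332076/103979 -16122/103979; -332076/103979 276356/103979 56304/103979; -16122/103979 56304/103979 68586/103979]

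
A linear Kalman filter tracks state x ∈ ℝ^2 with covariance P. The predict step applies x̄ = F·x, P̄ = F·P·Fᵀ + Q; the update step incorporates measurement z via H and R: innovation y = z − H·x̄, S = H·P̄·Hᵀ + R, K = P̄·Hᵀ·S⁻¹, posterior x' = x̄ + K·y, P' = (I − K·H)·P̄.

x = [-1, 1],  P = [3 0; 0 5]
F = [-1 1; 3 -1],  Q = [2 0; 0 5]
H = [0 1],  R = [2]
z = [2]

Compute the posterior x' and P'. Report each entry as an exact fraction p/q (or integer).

x' = [-2/13, 22/13]
P' = [194/39 -28/39; -28/39 74/39]

x̄ = F·x = [2, -4]
P̄ = F·P·Fᵀ + Q = [10 -14; -14 37]
y = z − H·x̄ = [6]
S = H·P̄·Hᵀ + R = [39]
K = P̄·Hᵀ·S⁻¹ = [-14/39; 37/39]
x' = x̄ + K·y = [-2/13, 22/13]
P' = (I − K·H)·P̄ = [194/39 -28/39; -28/39 74/39]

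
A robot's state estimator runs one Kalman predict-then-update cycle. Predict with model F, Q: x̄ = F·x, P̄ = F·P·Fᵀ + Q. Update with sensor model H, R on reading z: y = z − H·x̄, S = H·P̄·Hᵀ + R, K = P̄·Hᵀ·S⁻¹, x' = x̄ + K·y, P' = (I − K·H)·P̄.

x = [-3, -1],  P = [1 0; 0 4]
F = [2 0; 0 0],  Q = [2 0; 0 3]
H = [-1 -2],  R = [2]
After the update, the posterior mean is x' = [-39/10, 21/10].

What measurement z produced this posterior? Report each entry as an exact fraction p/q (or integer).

z = [-1]

x̄ = F·x = [-6, 0]
P̄ = F·P·Fᵀ + Q = [6 0; 0 3]
S = H·P̄·Hᵀ + R = [20]
K = P̄·Hᵀ·S⁻¹ = [-3/10; -3/10]
x' − x̄ = [21/10, 21/10] = K·y
y = (KᵀK)⁻¹·Kᵀ·(x' − x̄) = [-7]
z = y + H·x̄ = [-7] + [6] = [-1]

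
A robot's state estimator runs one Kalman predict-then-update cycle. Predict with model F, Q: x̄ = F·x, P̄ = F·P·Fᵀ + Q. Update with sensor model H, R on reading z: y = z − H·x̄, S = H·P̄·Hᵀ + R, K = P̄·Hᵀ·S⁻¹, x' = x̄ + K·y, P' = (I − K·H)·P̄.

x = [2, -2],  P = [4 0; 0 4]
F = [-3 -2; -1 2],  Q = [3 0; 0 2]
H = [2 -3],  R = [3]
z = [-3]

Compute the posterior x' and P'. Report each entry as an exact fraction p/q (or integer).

x̄ = F·x = [-2, -6]
P̄ = F·P·Fᵀ + Q = [55 -4; -4 22]
y = z − H·x̄ = [-17]
S = H·P̄·Hᵀ + R = [469]
K = P̄·Hᵀ·S⁻¹ = [122/469; -74/469]
x' = x̄ + K·y = [-3012/469, -1556/469]
P' = (I − K·H)·P̄ = [10911/469 7152/469; 7152/469 4842/469]

x' = [-3012/469, -1556/469]
P' = [10911/469 7152/469; 7152/469 4842/469]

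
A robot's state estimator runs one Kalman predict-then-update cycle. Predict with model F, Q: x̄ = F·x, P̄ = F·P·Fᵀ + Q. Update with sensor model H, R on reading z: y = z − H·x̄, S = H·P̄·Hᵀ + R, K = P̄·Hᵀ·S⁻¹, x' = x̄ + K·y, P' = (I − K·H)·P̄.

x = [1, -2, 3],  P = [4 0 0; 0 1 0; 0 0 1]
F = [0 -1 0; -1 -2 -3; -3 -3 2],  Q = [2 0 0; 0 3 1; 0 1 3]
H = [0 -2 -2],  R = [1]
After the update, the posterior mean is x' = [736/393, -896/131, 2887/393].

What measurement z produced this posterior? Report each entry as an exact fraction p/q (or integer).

z = [-1]

x̄ = F·x = [2, -6, 9]
P̄ = F·P·Fᵀ + Q = [3 2 3; 2 20 13; 3 13 52]
S = H·P̄·Hᵀ + R = [393]
K = P̄·Hᵀ·S⁻¹ = [-10/393; -22/131; -130/393]
x' − x̄ = [-50/393, -110/131, -650/393] = K·y
y = (KᵀK)⁻¹·Kᵀ·(x' − x̄) = [5]
z = y + H·x̄ = [5] + [-6] = [-1]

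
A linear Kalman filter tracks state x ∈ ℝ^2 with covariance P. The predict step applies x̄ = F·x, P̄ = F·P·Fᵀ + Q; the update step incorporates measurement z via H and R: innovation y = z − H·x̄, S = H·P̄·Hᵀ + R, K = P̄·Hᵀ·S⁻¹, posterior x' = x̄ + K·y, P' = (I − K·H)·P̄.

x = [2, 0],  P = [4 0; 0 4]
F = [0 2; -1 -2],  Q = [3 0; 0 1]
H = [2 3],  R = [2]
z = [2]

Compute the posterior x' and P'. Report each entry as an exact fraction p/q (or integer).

x' = [-16/15, 98/75]
P' = [53/3 -178/15; -178/15 614/75]

x̄ = F·x = [0, -2]
P̄ = F·P·Fᵀ + Q = [19 -16; -16 21]
y = z − H·x̄ = [8]
S = H·P̄·Hᵀ + R = [75]
K = P̄·Hᵀ·S⁻¹ = [-2/15; 31/75]
x' = x̄ + K·y = [-16/15, 98/75]
P' = (I − K·H)·P̄ = [53/3 -178/15; -178/15 614/75]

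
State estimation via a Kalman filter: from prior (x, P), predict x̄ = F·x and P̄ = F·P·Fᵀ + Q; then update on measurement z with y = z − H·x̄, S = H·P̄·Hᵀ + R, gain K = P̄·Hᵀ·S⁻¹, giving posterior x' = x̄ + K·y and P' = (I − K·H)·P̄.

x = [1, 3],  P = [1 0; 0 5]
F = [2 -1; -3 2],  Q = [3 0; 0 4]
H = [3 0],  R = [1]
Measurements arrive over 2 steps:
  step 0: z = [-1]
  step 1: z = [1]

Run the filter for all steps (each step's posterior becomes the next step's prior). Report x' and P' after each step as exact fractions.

step 0: x' = [-37/109, 231/109], P' = [12/109 -16/109; -16/109 1293/109]
step 1: x' = [4891/15697, 4449/15697], P' = [1732/15697 -2770/15697; -2770/15697 217264/15697]

step 0: x̄ = F·x = [-1, 3]
step 0: P̄ = F·P·Fᵀ + Q = [12 -16; -16 33]
step 0: y = z − H·x̄ = [2]
step 0: S = H·P̄·Hᵀ + R = [109]
step 0: K = P̄·Hᵀ·S⁻¹ = [36/109; -48/109]
step 0: x' = x̄ + K·y = [-37/109, 231/109]
step 0: P' = (I − K·H)·P̄ = [12/109 -16/109; -16/109 1293/109]
step 1: x̄ = F·x = [-305/109, 573/109]
step 1: P̄ = F·P·Fᵀ + Q = [1732/109 -2770/109; -2770/109 5908/109]
step 1: y = z − H·x̄ = [1024/109]
step 1: S = H·P̄·Hᵀ + R = [15697/109]
step 1: K = P̄·Hᵀ·S⁻¹ = [5196/15697; -8310/15697]
step 1: x' = x̄ + K·y = [4891/15697, 4449/15697]
step 1: P' = (I − K·H)·P̄ = [1732/15697 -2770/15697; -2770/15697 217264/15697]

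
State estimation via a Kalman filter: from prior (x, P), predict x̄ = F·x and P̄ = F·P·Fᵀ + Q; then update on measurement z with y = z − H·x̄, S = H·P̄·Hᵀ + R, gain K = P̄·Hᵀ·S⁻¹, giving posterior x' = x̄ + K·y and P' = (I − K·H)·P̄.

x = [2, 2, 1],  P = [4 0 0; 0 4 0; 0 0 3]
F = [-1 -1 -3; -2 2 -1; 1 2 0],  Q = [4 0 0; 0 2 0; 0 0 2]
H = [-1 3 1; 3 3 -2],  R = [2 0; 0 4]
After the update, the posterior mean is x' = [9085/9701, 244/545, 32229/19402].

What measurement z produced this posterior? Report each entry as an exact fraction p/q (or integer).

z = [2, 1]

x̄ = F·x = [-7, -1, 6]
P̄ = F·P·Fᵀ + Q = [39 9 -12; 9 37 8; -12 8 22]
S = H·P̄·Hᵀ + R = [414 142; 142 986]
K = P̄·Hᵀ·S⁻¹ = [-1188/9701 1824/9701; 128/545 49/545; 3257/19402 -1571/19402]
x' − x̄ = [76992/9701, 789/545, -84183/19402] = K·y
y = (KᵀK)⁻¹·Kᵀ·(x' − x̄) = [-8, 37]
z = y + H·x̄ = [-8, 37] + [10, -36] = [2, 1]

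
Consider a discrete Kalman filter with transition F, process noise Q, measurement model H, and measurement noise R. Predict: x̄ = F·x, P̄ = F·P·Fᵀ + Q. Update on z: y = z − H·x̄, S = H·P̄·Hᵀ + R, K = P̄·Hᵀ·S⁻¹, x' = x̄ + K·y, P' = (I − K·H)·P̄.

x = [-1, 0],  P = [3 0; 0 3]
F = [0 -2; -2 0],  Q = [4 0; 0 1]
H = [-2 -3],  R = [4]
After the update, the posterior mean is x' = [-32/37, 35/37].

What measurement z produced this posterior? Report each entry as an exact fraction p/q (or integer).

z = [-1]

x̄ = F·x = [0, 2]
P̄ = F·P·Fᵀ + Q = [16 0; 0 13]
S = H·P̄·Hᵀ + R = [185]
K = P̄·Hᵀ·S⁻¹ = [-32/185; -39/185]
x' − x̄ = [-32/37, -39/37] = K·y
y = (KᵀK)⁻¹·Kᵀ·(x' − x̄) = [5]
z = y + H·x̄ = [5] + [-6] = [-1]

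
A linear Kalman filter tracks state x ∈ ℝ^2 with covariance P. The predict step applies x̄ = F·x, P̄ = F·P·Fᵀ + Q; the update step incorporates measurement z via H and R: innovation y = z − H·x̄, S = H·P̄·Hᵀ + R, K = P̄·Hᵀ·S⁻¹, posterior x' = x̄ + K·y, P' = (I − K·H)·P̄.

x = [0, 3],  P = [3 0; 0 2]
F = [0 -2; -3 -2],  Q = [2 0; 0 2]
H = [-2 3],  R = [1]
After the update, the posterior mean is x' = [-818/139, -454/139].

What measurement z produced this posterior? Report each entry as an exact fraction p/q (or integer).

x̄ = F·x = [-6, -6]
P̄ = F·P·Fᵀ + Q = [10 8; 8 37]
S = H·P̄·Hᵀ + R = [278]
K = P̄·Hᵀ·S⁻¹ = [2/139; 95/278]
x' − x̄ = [16/139, 380/139] = K·y
y = (KᵀK)⁻¹·Kᵀ·(x' − x̄) = [8]
z = y + H·x̄ = [8] + [-6] = [2]

z = [2]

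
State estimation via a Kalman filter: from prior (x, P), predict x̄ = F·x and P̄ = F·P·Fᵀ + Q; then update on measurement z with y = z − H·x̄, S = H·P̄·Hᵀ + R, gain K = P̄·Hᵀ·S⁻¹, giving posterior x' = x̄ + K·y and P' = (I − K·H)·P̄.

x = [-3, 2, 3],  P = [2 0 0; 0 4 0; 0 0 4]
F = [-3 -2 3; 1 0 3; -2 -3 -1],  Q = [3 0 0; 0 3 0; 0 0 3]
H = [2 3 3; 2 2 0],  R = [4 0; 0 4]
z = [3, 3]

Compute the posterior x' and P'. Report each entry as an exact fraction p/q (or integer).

x̄ = F·x = [14, 6, -3]
P̄ = F·P·Fᵀ + Q = [73 30 24; 30 41 -16; 24 -16 51]
y = z − H·x̄ = [-34, -37]
S = H·P̄·Hᵀ + R = [1484 886; 886 700]
K = P̄·Hᵀ·S⁻¹ = [8271/63451 8204/63451; -7828/63451 45559/126902; 23231/63451 -55907/126902]
x' = x̄ + K·y = [303552/63451, -391967/126902, 108145/126902]
P' = (I − K·H)·P̄ = [394431/63451 -378023/63451 126097/63451; -378023/63451 423582/63451 -182004/63451; 126097/63451 -182004/63451 128914/63451]

x' = [303552/63451, -391967/126902, 108145/126902]
P' = [394431/63451 -378023/63451 126097/63451; -378023/63451 423582/63451 -182004/63451; 126097/63451 -182004/63451 128914/63451]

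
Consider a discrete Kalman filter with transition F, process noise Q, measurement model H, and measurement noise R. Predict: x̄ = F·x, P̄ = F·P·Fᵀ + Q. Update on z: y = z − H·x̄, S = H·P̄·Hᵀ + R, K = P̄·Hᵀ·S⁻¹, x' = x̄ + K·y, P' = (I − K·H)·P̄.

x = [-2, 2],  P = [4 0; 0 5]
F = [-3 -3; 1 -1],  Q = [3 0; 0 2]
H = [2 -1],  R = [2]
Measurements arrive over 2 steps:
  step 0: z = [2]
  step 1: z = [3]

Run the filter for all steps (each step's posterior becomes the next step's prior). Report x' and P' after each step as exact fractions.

step 0: x' = [-330/337, -1338/337], P' = [1083/337 1836/337; 1836/337 3682/337]
step 1: x' = [679941/279029, 506817/279029], P' = [376935/279029 461688/279029; 461688/279029 895722/279029]

step 0: x̄ = F·x = [0, -4]
step 0: P̄ = F·P·Fᵀ + Q = [84 3; 3 11]
step 0: y = z − H·x̄ = [-2]
step 0: S = H·P̄·Hᵀ + R = [337]
step 0: K = P̄·Hᵀ·S⁻¹ = [165/337; -5/337]
step 0: x' = x̄ + K·y = [-330/337, -1338/337]
step 0: P' = (I − K·H)·P̄ = [1083/337 1836/337; 1836/337 3682/337]
step 1: x̄ = F·x = [5004/337, 1008/337]
step 1: P̄ = F·P·Fᵀ + Q = [76944/337 7797/337; 7797/337 1767/337]
step 1: y = z − H·x̄ = [-7989/337]
step 1: S = H·P̄·Hᵀ + R = [279029/337]
step 1: K = P̄·Hᵀ·S⁻¹ = [146091/279029; 13827/279029]
step 1: x' = x̄ + K·y = [679941/279029, 506817/279029]
step 1: P' = (I − K·H)·P̄ = [376935/279029 461688/279029; 461688/279029 895722/279029]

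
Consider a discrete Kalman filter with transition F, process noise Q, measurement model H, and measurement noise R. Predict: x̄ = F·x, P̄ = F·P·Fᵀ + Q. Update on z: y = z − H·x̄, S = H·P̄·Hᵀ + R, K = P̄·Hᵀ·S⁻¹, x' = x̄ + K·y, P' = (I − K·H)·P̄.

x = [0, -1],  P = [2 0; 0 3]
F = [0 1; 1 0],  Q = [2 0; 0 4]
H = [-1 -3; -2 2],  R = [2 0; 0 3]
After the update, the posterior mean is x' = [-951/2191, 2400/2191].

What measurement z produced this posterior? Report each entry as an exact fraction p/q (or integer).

z = [-3, 3]

x̄ = F·x = [-1, 0]
P̄ = F·P·Fᵀ + Q = [5 0; 0 6]
S = H·P̄·Hᵀ + R = [61 -26; -26 47]
K = P̄·Hᵀ·S⁻¹ = [-495/2191 -740/2191; -534/2191 264/2191]
x' − x̄ = [1240/2191, 2400/2191] = K·y
y = (KᵀK)⁻¹·Kᵀ·(x' − x̄) = [-4, 1]
z = y + H·x̄ = [-4, 1] + [1, 2] = [-3, 3]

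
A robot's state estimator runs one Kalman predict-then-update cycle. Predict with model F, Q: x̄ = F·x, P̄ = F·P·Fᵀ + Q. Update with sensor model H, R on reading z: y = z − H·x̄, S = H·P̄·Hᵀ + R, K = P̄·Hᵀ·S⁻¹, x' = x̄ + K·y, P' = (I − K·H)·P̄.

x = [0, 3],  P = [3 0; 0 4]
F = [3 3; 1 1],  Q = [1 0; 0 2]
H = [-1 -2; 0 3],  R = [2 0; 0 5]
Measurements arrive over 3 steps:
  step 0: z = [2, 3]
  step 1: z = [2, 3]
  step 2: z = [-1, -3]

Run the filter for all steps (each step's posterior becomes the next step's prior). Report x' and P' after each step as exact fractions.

step 0: x̄ = F·x = [9, 3]
step 0: P̄ = F·P·Fᵀ + Q = [64 21; 21 9]
step 0: y = z − H·x̄ = [17, -6]
step 0: S = H·P̄·Hᵀ + R = [186 -117; -117 86]
step 0: K = P̄·Hᵀ·S⁻¹ = [-1745/2307 -228/769; -65/769 153/769]
step 0: x' = x̄ + K·y = [-4798/2307, 284/769]
step 0: P' = (I − K·H)·P̄ = [5770/2307 -380/769; -380/769 255/769]
step 1: x̄ = F·x = [-3946/769, -3946/2307]
step 1: P̄ = F·P·Fᵀ + Q = [13534/769 4255/769; 4255/769 8869/2307]
step 1: y = z − H·x̄ = [-15116/2307, 6253/769]
step 1: S = H·P̄·Hᵀ + R = [131752/2307 -30503/769; -30503/769 30452/769]
step 1: K = P̄·Hᵀ·S⁻¹ = [-1099791/1587533 -436164/1587533; -152515/1587533 309591/1587533]
step 1: x' = x̄ + K·y = [-4486682/1587533, 801313/1587533]
step 1: P' = (I − K·H)·P̄ = [3653462/1587533 -726940/1587533; -726940/1587533 515985/1587533]
step 2: x̄ = F·x = [-11056107/1587533, -3685369/1587533]
step 2: P̄ = F·P·Fᵀ + Q = [26027636/1587533 8146701/1587533; 8146701/1587533 5890633/1587533]
step 2: y = z − H·x̄ = [-20014378/1587533, 6293508/1587533]
step 2: S = H·P̄·Hᵀ + R = [85352038/1587533 -59783901/1587533; -59783901/1587533 60953362/1587533]
step 2: K = P̄·Hᵀ·S⁻¹ = [-704542741/1025729135 -279744828/1025729135; -19927967/205145827 39931263/205145827]
step 2: x' = x̄ + K·y = [629805713/1025729135, -66697501/205145827]
step 2: P' = (I − K·H)·P̄ = [2341568242/1025729135 -93248276/205145827; -93248276/205145827 66552105/205145827]

step 0: x' = [-4798/2307, 284/769], P' = [5770/2307 -380/769; -380/769 255/769]
step 1: x' = [-4486682/1587533, 801313/1587533], P' = [3653462/1587533 -726940/1587533; -726940/1587533 515985/1587533]
step 2: x' = [629805713/1025729135, -66697501/205145827], P' = [2341568242/1025729135 -93248276/205145827; -93248276/205145827 66552105/205145827]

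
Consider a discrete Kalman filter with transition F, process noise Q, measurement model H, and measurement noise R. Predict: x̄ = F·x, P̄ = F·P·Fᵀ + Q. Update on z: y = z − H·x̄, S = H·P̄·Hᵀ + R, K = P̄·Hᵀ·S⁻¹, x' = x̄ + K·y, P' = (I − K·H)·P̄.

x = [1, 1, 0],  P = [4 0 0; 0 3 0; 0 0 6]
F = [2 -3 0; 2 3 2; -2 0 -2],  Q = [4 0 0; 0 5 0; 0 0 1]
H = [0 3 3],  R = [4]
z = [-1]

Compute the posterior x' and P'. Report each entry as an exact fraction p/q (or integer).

x' = [509/301, 545/301, -632/301]
P' = [7586/301 4465/301 -4573/301; 4465/301 12456/301 -12328/301; -4573/301 -12328/301 12332/301]

x̄ = F·x = [-1, 5, -2]
P̄ = F·P·Fᵀ + Q = [47 -11 -16; -11 72 -40; -16 -40 41]
y = z − H·x̄ = [-10]
S = H·P̄·Hᵀ + R = [301]
K = P̄·Hᵀ·S⁻¹ = [-81/301; 96/301; 3/301]
x' = x̄ + K·y = [509/301, 545/301, -632/301]
P' = (I − K·H)·P̄ = [7586/301 4465/301 -4573/301; 4465/301 12456/301 -12328/301; -4573/301 -12328/301 12332/301]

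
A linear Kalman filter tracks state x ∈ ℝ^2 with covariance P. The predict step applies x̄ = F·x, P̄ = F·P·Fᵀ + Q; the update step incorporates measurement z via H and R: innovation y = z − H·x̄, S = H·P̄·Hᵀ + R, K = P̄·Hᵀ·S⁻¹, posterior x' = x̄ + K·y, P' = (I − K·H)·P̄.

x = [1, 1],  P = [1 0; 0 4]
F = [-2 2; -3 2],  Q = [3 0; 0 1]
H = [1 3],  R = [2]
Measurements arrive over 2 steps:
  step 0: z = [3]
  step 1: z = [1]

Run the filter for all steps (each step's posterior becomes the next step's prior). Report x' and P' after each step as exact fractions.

step 0: x̄ = F·x = [0, -1]
step 0: P̄ = F·P·Fᵀ + Q = [23 22; 22 26]
step 0: y = z − H·x̄ = [6]
step 0: S = H·P̄·Hᵀ + R = [391]
step 0: K = P̄·Hᵀ·S⁻¹ = [89/391; 100/391]
step 0: x' = x̄ + K·y = [534/391, 209/391]
step 0: P' = (I − K·H)·P̄ = [1072/391 -298/391; -298/391 166/391]
step 1: x̄ = F·x = [-650/391, -1184/391]
step 1: P̄ = F·P·Fᵀ + Q = [8509/391 10076/391; 10076/391 14279/391]
step 1: y = z − H·x̄ = [4593/391]
step 1: S = H·P̄·Hᵀ + R = [198258/391]
step 1: K = P̄·Hᵀ·S⁻¹ = [38737/198258; 52913/198258]
step 1: x' = x̄ + K·y = [41817/66086, 7069/66086]
step 1: P' = (I − K·H)·P̄ = [476783/198258 -133103/198258; -133103/198258 79643/198258]

step 0: x' = [534/391, 209/391], P' = [1072/391 -298/391; -298/391 166/391]
step 1: x' = [41817/66086, 7069/66086], P' = [476783/198258 -133103/198258; -133103/198258 79643/198258]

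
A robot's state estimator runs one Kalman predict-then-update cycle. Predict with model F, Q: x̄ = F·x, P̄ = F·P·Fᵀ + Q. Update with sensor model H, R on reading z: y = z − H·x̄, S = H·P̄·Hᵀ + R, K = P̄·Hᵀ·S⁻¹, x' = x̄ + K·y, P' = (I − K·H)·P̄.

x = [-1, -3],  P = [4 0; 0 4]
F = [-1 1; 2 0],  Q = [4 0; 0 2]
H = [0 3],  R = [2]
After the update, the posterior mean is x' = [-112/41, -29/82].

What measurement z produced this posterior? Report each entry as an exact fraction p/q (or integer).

z = [-1]

x̄ = F·x = [-2, -2]
P̄ = F·P·Fᵀ + Q = [12 -8; -8 18]
S = H·P̄·Hᵀ + R = [164]
K = P̄·Hᵀ·S⁻¹ = [-6/41; 27/82]
x' − x̄ = [-30/41, 135/82] = K·y
y = (KᵀK)⁻¹·Kᵀ·(x' − x̄) = [5]
z = y + H·x̄ = [5] + [-6] = [-1]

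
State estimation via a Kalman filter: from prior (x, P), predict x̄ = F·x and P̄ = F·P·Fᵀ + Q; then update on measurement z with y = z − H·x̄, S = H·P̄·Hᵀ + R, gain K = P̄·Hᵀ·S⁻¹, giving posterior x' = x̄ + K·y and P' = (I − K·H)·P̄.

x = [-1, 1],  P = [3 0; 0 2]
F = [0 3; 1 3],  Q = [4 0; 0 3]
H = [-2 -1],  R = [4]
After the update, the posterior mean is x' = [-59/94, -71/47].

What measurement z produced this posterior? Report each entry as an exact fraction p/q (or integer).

z = [3]

x̄ = F·x = [3, 2]
P̄ = F·P·Fᵀ + Q = [22 18; 18 24]
S = H·P̄·Hᵀ + R = [188]
K = P̄·Hᵀ·S⁻¹ = [-31/94; -15/47]
x' − x̄ = [-341/94, -165/47] = K·y
y = (KᵀK)⁻¹·Kᵀ·(x' − x̄) = [11]
z = y + H·x̄ = [11] + [-8] = [3]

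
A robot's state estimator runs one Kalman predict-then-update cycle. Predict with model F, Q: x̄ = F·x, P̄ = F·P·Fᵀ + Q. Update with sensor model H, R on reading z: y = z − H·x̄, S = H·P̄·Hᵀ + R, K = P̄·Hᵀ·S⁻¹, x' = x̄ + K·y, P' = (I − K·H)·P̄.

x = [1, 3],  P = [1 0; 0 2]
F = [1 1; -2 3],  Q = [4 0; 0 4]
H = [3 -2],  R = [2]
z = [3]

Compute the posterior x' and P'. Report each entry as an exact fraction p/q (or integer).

x̄ = F·x = [4, 7]
P̄ = F·P·Fᵀ + Q = [7 4; 4 26]
y = z − H·x̄ = [5]
S = H·P̄·Hᵀ + R = [121]
K = P̄·Hᵀ·S⁻¹ = [13/121; -40/121]
x' = x̄ + K·y = [549/121, 647/121]
P' = (I − K·H)·P̄ = [678/121 1004/121; 1004/121 1546/121]

x' = [549/121, 647/121]
P' = [678/121 1004/121; 1004/121 1546/121]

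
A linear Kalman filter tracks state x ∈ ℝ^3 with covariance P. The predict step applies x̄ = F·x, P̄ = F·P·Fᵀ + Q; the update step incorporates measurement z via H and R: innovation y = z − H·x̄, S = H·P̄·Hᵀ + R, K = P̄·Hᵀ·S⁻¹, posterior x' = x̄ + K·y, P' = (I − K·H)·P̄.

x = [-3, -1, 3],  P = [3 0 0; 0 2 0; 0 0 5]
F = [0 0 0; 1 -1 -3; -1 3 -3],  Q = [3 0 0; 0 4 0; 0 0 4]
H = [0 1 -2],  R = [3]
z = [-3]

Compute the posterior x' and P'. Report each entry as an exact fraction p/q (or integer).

x' = [0, -1943/193, -697/193]
P' = [3 0 0; 0 10098/193 5076/193; 0 5076/193 2694/193]

x̄ = F·x = [0, -11, -9]
P̄ = F·P·Fᵀ + Q = [3 0 0; 0 54 36; 0 36 70]
y = z − H·x̄ = [-10]
S = H·P̄·Hᵀ + R = [193]
K = P̄·Hᵀ·S⁻¹ = [0; -18/193; -104/193]
x' = x̄ + K·y = [0, -1943/193, -697/193]
P' = (I − K·H)·P̄ = [3 0 0; 0 10098/193 5076/193; 0 5076/193 2694/193]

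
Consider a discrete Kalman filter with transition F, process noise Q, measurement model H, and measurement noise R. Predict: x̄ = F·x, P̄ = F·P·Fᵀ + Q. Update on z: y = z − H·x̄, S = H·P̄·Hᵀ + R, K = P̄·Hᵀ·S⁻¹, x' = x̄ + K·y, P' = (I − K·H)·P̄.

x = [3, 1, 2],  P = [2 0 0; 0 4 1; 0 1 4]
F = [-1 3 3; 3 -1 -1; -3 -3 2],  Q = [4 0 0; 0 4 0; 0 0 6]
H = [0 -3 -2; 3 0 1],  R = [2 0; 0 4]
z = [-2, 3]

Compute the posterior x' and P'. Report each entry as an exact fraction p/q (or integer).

x' = [1046622/258899, 1742114/258899, -2352249/258899]
P' = [876198/258899 1539342/258899 -2339010/258899; 1539342/258899 3168238/258899 -4725866/258899; -2339010/258899 -4725866/258899 7177634/258899]

x̄ = F·x = [6, 6, -8]
P̄ = F·P·Fᵀ + Q = [96 -36 -9; -36 32 -13; -9 -13 64]
y = z − H·x̄ = [0, -7]
S = H·P̄·Hᵀ + R = [390 289; 289 878]
K = P̄·Hᵀ·S⁻¹ = [29997/258899 72396/258899; -26491/258899 -26960/258899; -88835/258899 40151/258899]
x' = x̄ + K·y = [1046622/258899, 1742114/258899, -2352249/258899]
P' = (I − K·H)·P̄ = [876198/258899 1539342/258899 -2339010/258899; 1539342/258899 3168238/258899 -4725866/258899; -2339010/258899 -4725866/258899 7177634/258899]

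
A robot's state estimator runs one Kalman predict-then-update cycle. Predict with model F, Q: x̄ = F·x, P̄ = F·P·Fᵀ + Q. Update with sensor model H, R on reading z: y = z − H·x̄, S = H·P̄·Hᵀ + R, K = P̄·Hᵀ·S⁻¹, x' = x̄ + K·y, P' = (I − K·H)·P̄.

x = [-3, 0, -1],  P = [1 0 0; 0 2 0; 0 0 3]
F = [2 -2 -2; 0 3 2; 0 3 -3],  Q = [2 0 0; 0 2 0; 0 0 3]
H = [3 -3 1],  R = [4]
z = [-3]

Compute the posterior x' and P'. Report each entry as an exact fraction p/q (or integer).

x̄ = F·x = [-4, -2, 3]
P̄ = F·P·Fᵀ + Q = [26 -24 6; -24 32 0; 6 0 48]
y = z − H·x̄ = [0]
S = H·P̄·Hᵀ + R = [1042]
K = P̄·Hᵀ·S⁻¹ = [78/521; -84/521; 33/521]
x' = x̄ + K·y = [-4, -2, 3]
P' = (I − K·H)·P̄ = [1378/521 600/521 -2022/521; 600/521 2560/521 5544/521; -2022/521 5544/521 22830/521]

x' = [-4, -2, 3]
P' = [1378/521 600/521 -2022/521; 600/521 2560/521 5544/521; -2022/521 5544/521 22830/521]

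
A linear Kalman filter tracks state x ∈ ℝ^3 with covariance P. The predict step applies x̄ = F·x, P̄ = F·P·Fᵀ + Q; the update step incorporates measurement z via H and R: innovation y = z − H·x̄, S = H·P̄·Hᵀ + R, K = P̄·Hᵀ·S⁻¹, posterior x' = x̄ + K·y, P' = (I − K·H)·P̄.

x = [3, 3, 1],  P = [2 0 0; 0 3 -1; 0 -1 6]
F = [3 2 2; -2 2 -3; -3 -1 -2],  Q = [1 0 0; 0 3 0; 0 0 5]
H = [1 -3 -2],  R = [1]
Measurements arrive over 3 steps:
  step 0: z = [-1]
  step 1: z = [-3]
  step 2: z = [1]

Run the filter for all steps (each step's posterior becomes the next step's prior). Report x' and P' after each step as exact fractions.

step 0: x' = [19842/1921, 15522/1921, -12429/1921], P' = [35998/1921 24857/1921 -19403/1921; 24857/1921 21200/1921 -19178/1921; -19403/1921 -19178/1921 19197/1921]
step 1: x' = [1607576/65291, 1334706/65291, -1101130/65291], P' = [218000947/1762857 57315805/587619 -149109563/1762857; 57315805/587619 30970583/391746 -40989581/587619; -149109563/1762857 -40989581/587619 110080873/1762857]
step 2: x' = [62316211405/1474745439, 1689457615/50853291, -43092552211/1474745439], P' = [880872886367/1474745439 24186789992/50853291 -612072770566/1474745439; 24186789992/50853291 19367747875/50853291 -16961304694/50853291; -612072770566/1474745439 -16961304694/50853291 288060580989/983163626]

step 0: x̄ = F·x = [17, -3, -14]
step 0: P̄ = F·P·Fᵀ + Q = [47 -34 -42; -34 89 43; -42 43 46]
step 0: y = z − H·x̄ = [-55]
step 0: S = H·P̄·Hᵀ + R = [1921]
step 0: K = P̄·Hᵀ·S⁻¹ = [233/1921; -387/1921; -263/1921]
step 0: x' = x̄ + K·y = [19842/1921, 15522/1921, -12429/1921]
step 0: P' = (I − K·H)·P̄ = [35998/1921 24857/1921 -19403/1921; 24857/1921 21200/1921 -19178/1921; -19403/1921 -19178/1921 19197/1921]
step 1: x̄ = F·x = [65712/1921, 28647/1921, -50190/1921]
step 1: P̄ = F·P·Fᵀ + Q = [399515/1921 93939/1921 -318979/1921; 93939/1921 205772/1921 -43719/1921; -318979/1921 -43719/1921 271169/1921]
step 1: y = z − H·x̄ = [-85914/1921]
step 1: S = H·P̄·Hᵀ + R = [3525714/1921]
step 1: K = P̄·Hᵀ·S⁻¹ = [377828/1762857; -145313/1175238; -365080/1762857]
step 1: x' = x̄ + K·y = [1607576/65291, 1334706/65291, -1101130/65291]
step 1: P' = (I − K·H)·P̄ = [218000947/1762857 57315805/587619 -149109563/1762857; 57315805/587619 30970583/391746 -40989581/587619; -149109563/1762857 -40989581/587619 110080873/1762857]
step 2: x̄ = F·x = [5289880/65291, 2757650/65291, -36286/599]
step 2: P̄ = F·P·Fᵀ + Q = [2251869646/1762857 1117236209/1762857 -15609787/16173; 1117236209/1762857 736221550/1762857 -7463207/16173; -15609787/16173 -7463207/16173 23871719/32346]
step 2: y = z − H·x̄ = [-4861987/65291]
step 2: S = H·P̄·Hᵀ + R = [491581813/195873]
step 2: K = P̄·Hᵀ·S⁻¹ = [767698195/1474745439; 6155755/50853291; -621005155/1474745439]
step 2: x' = x̄ + K·y = [62316211405/1474745439, 1689457615/50853291, -43092552211/1474745439]
step 2: P' = (I − K·H)·P̄ = [880872886367/1474745439 24186789992/50853291 -612072770566/1474745439; 24186789992/50853291 19367747875/50853291 -16961304694/50853291; -612072770566/1474745439 -16961304694/50853291 288060580989/983163626]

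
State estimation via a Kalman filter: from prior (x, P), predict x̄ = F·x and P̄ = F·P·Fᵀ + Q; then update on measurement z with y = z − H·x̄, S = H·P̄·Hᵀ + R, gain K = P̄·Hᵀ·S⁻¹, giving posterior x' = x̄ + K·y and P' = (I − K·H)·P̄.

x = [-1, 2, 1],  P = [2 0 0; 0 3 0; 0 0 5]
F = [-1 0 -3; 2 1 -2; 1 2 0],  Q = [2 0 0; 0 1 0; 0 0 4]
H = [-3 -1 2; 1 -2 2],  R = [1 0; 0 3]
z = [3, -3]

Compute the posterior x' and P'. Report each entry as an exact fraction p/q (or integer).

x̄ = F·x = [-2, -2, 3]
P̄ = F·P·Fᵀ + Q = [49 26 -2; 26 32 10; -2 10 18]
y = z − H·x̄ = [-11, -11]
S = H·P̄·Hᵀ + R = [686 67; 67 60]
K = P̄·Hᵀ·S⁻¹ = [-10151/36671 7057/36671; -4194/36671 -6318/36671; 982/36671 7460/36671]
x' = x̄ + K·y = [-39308/36671, 42290/36671, 17151/36671]
P' = (I − K·H)·P̄ = [49551/36671 166882/36671 152692/36671; 166882/36671 682288/36671 589370/36671; 152692/36671 589370/36671 524214/36671]

x' = [-39308/36671, 42290/36671, 17151/36671]
P' = [49551/36671 166882/36671 152692/36671; 166882/36671 682288/36671 589370/36671; 152692/36671 589370/36671 524214/36671]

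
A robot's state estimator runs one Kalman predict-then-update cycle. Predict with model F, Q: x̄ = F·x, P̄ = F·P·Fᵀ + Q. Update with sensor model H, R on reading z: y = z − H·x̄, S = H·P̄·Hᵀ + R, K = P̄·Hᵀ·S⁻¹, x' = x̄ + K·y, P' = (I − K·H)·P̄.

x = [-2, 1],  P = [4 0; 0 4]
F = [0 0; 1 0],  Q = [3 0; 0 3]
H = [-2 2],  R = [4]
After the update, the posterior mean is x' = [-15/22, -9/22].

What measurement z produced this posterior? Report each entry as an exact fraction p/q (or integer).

z = [1]

x̄ = F·x = [0, -2]
P̄ = F·P·Fᵀ + Q = [3 0; 0 7]
S = H·P̄·Hᵀ + R = [44]
K = P̄·Hᵀ·S⁻¹ = [-3/22; 7/22]
x' − x̄ = [-15/22, 35/22] = K·y
y = (KᵀK)⁻¹·Kᵀ·(x' − x̄) = [5]
z = y + H·x̄ = [5] + [-4] = [1]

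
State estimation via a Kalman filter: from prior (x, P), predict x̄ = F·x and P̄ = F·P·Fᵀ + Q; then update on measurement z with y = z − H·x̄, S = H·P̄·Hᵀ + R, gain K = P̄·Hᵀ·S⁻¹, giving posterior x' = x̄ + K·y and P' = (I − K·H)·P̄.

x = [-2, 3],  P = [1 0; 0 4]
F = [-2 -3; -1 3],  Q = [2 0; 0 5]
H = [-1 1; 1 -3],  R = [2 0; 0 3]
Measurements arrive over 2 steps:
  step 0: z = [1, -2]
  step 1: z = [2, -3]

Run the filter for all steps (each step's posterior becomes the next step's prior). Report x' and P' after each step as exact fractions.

step 0: x̄ = F·x = [-5, 11]
step 0: P̄ = F·P·Fᵀ + Q = [42 -34; -34 42]
step 0: y = z − H·x̄ = [-15, 36]
step 0: S = H·P̄·Hᵀ + R = [154 -304; -304 627]
step 0: K = P̄·Hᵀ·S⁻¹ = [-102/109 -464/2071; -26/109 -768/2071]
step 0: x' = x̄ + K·y = [2011/2071, 2543/2071]
step 0: P' = (I − K·H)·P̄ = [6510/2071 2634/2071; 2634/2071 1646/2071]
step 1: x̄ = F·x = [-11651/2071, 5618/2071]
step 1: P̄ = F·P·Fᵀ + Q = [76604/2071 -9696/2071; -9696/2071 15875/2071]
step 1: y = z − H·x̄ = [-13127/2071, 22292/2071]
step 1: S = H·P̄·Hᵀ + R = [116013/2071 -163013/2071; -163013/2071 283868/2071]
step 1: K = P̄·Hᵀ·S⁻¹ = [-3509724/3070565 -872224/3070565; -201379/614113 -239650/614113]
step 1: x' = x̄ + K·y = [-883305/614113, 362777/614113]
step 1: P' = (I − K·H)·P̄ = [11837508/3070565 963612/614113; 963612/614113 560854/614113]

step 0: x' = [2011/2071, 2543/2071], P' = [6510/2071 2634/2071; 2634/2071 1646/2071]
step 1: x' = [-883305/614113, 362777/614113], P' = [11837508/3070565 963612/614113; 963612/614113 560854/614113]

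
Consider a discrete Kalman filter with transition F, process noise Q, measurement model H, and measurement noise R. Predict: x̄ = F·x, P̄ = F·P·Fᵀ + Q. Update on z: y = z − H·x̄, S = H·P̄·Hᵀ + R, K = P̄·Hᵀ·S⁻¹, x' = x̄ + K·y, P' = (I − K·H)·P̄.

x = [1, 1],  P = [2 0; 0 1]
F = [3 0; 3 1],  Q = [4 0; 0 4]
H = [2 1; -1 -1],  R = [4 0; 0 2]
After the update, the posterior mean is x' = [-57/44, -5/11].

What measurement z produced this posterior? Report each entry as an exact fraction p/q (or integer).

z = [-3, 2]

x̄ = F·x = [3, 4]
P̄ = F·P·Fᵀ + Q = [22 18; 18 23]
S = H·P̄·Hᵀ + R = [187 -121; -121 83]
K = P̄·Hᵀ·S⁻¹ = [153/440 1/40; -4/55 -3/5]
x' − x̄ = [-189/44, -49/11] = K·y
y = (KᵀK)⁻¹·Kᵀ·(x' − x̄) = [-13, 9]
z = y + H·x̄ = [-13, 9] + [10, -7] = [-3, 2]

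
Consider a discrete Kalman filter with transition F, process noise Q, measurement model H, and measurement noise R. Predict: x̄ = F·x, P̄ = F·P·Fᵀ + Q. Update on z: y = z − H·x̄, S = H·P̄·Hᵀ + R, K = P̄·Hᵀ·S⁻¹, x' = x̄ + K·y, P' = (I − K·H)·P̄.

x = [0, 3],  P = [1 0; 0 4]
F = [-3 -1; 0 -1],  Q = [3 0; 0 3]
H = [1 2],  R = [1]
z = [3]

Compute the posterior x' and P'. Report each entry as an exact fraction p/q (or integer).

x̄ = F·x = [-3, -3]
P̄ = F·P·Fᵀ + Q = [16 4; 4 7]
y = z − H·x̄ = [12]
S = H·P̄·Hᵀ + R = [61]
K = P̄·Hᵀ·S⁻¹ = [24/61; 18/61]
x' = x̄ + K·y = [105/61, 33/61]
P' = (I − K·H)·P̄ = [400/61 -188/61; -188/61 103/61]

x' = [105/61, 33/61]
P' = [400/61 -188/61; -188/61 103/61]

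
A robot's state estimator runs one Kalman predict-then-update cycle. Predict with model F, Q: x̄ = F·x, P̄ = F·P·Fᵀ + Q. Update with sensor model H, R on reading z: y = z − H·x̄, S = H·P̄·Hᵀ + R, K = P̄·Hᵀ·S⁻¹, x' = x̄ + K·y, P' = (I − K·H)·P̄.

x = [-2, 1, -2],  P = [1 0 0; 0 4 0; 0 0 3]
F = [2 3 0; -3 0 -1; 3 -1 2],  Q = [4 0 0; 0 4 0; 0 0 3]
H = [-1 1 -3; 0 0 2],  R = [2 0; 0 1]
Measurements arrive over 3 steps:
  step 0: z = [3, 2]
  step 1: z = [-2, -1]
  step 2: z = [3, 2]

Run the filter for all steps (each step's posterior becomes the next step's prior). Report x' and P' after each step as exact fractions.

step 0: x̄ = F·x = [-1, 8, -11]
step 0: P̄ = F·P·Fᵀ + Q = [44 -6 -6; -6 16 -15; -6 -15 28]
step 0: y = z − H·x̄ = [-39, 24]
step 0: S = H·P̄·Hᵀ + R = [380 -186; -186 113]
step 0: K = P̄·Hᵀ·S⁻¹ = [-731/1043 -1314/1043; 1991/8344 531/4172; -93/8344 1991/4172]
step 0: x' = x̄ + K·y = [-4070/1043, 14591/8344, 7411/8344]
step 0: P' = (I − K·H)·P̄ = [6732/1043 3299/1043 -657/1043; 3299/1043 31967/8344 531/8344; -657/1043 531/8344 1991/8344]
step 1: x̄ = F·x = [-21347/8344, 90269/8344, -97449/8344]
step 1: P̄ = F·P·Fᵀ + Q = [853207/8344 -551745/8344 394141/8344; -551745/8344 488535/8344 -361675/8344; 394141/8344 -361675/8344 326119/8344]
step 1: y = z − H·x̄ = [-60093/1192, 93277/4172]
step 1: S = H·P̄·Hᵀ + R = [1418841/1192 -247739/596; -247739/596 328205/2086]
step 1: K = P̄·Hᵀ·S⁻¹ = [-79425087/120967871 -137198464/120967871; 33714625/120967871 22418820/120967871; -1734173/120967871 55517992/120967871]
step 1: x' = x̄ + K·y = [627159501/120967871, 110244316/120967871, -84085927/120967871]
step 1: P' = (I − K·H)·P̄ = [702208705/120967871 337560835/120967871 -68599232/120967871; 337560835/120967871 438618315/120967871 11209410/120967871; -68599232/120967871 11209410/120967871 27758996/120967871]
step 2: x̄ = F·x = [1585051950/120967871, -1797392576/120967871, 1603062333/120967871]
step 2: P̄ = F·P·Fᵀ + Q = [11291001159/120967871 -7147729511/120967871 5053182662/120967871; -7147729511/120967871 6419913433/120967871 -4734111334/120967871; 5053182662/120967871 -4734111334/120967871 4339042823/120967871]
step 2: y = z − H·x̄ = [8554535138/120967871, -2964188924/120967871]
step 2: S = H·P̄·Hᵀ + R = [130023458739/120967871 -45608844930/120967871; -45608844930/120967871 17477139163/120967871]
step 2: K = P̄·Hᵀ·S⁻¹ = [-94887812168/144494676297 -54688727908/48164892099; 13403271506/48164892099 32575695552/176604604363; -691043105/48164892099 81078776696/176604604363]
step 2: x' = x̄ + K·y = [-796627976798/144494676297, 159392451700/529813813089, 523271620985/529813813089]
step 2: P' = (I − K·H)·P̄ = [839356702321/144494676297 134493934133/48164892099 -27344363954/48164892099; 134493934133/48164892099 640298626193/176604604363 16287847776/176604604363; -27344363954/48164892099 16287847776/176604604363 40539388348/176604604363]

step 0: x' = [-4070/1043, 14591/8344, 7411/8344], P' = [6732/1043 3299/1043 -657/1043; 3299/1043 31967/8344 531/8344; -657/1043 531/8344 1991/8344]
step 1: x' = [627159501/120967871, 110244316/120967871, -84085927/120967871], P' = [702208705/120967871 337560835/120967871 -68599232/120967871; 337560835/120967871 438618315/120967871 11209410/120967871; -68599232/120967871 11209410/120967871 27758996/120967871]
step 2: x' = [-796627976798/144494676297, 159392451700/529813813089, 523271620985/529813813089], P' = [839356702321/144494676297 134493934133/48164892099 -27344363954/48164892099; 134493934133/48164892099 640298626193/176604604363 16287847776/176604604363; -27344363954/48164892099 16287847776/176604604363 40539388348/176604604363]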